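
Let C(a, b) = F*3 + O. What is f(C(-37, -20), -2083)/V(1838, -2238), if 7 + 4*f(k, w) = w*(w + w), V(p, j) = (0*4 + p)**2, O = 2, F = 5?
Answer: 8677771/13512976 ≈ 0.64218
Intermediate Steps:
C(a, b) = 17 (C(a, b) = 5*3 + 2 = 15 + 2 = 17)
V(p, j) = p**2 (V(p, j) = (0 + p)**2 = p**2)
f(k, w) = -7/4 + w**2/2 (f(k, w) = -7/4 + (w*(w + w))/4 = -7/4 + (w*(2*w))/4 = -7/4 + (2*w**2)/4 = -7/4 + w**2/2)
f(C(-37, -20), -2083)/V(1838, -2238) = (-7/4 + (1/2)*(-2083)**2)/(1838**2) = (-7/4 + (1/2)*4338889)/3378244 = (-7/4 + 4338889/2)*(1/3378244) = (8677771/4)*(1/3378244) = 8677771/13512976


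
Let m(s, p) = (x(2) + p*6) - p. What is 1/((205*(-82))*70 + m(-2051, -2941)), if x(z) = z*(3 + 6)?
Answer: -1/1191387 ≈ -8.3936e-7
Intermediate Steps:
x(z) = 9*z (x(z) = z*9 = 9*z)
m(s, p) = 18 + 5*p (m(s, p) = (9*2 + p*6) - p = (18 + 6*p) - p = 18 + 5*p)
1/((205*(-82))*70 + m(-2051, -2941)) = 1/((205*(-82))*70 + (18 + 5*(-2941))) = 1/(-16810*70 + (18 - 14705)) = 1/(-1176700 - 14687) = 1/(-1191387) = -1/1191387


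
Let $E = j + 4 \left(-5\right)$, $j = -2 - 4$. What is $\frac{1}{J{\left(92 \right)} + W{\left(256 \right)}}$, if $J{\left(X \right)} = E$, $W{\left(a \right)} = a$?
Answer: $\frac{1}{230} \approx 0.0043478$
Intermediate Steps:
$j = -6$
$E = -26$ ($E = -6 + 4 \left(-5\right) = -6 - 20 = -26$)
$J{\left(X \right)} = -26$
$\frac{1}{J{\left(92 \right)} + W{\left(256 \right)}} = \frac{1}{-26 + 256} = \frac{1}{230}$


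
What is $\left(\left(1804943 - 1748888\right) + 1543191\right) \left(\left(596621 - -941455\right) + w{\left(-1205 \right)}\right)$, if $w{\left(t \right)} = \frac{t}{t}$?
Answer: $2459763489942$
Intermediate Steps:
$w{\left(t \right)} = 1$
$\left(\left(1804943 - 1748888\right) + 1543191\right) \left(\left(596621 - -941455\right) + w{\left(-1205 \right)}\right) = \left(\left(1804943 - 1748888\right) + 1543191\right) \left(\left(596621 - -941455\right) + 1\right) = \left(\left(1804943 - 1748888\right) + 1543191\right) \left(\left(596621 + 941455\right) + 1\right) = \left(56055 + 1543191\right) \left(1538076 + 1\right) = 1599246 \cdot 1538077 = 2459763489942$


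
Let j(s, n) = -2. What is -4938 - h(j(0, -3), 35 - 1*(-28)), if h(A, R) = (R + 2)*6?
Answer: -5328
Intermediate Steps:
h(A, R) = 12 + 6*R (h(A, R) = (2 + R)*6 = 12 + 6*R)
-4938 - h(j(0, -3), 35 - 1*(-28)) = -4938 - (12 + 6*(35 - 1*(-28))) = -4938 - (12 + 6*(35 + 28)) = -4938 - (12 + 6*63) = -4938 - (12 + 378) = -4938 - 1*390 = -4938 - 390 = -5328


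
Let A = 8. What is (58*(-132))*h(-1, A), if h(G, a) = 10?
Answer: -76560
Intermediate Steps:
(58*(-132))*h(-1, A) = (58*(-132))*10 = -7656*10 = -76560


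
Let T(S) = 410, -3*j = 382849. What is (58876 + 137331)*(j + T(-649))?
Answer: -74876319133/3 ≈ -2.4959e+10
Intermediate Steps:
j = -382849/3 (j = -⅓*382849 = -382849/3 ≈ -1.2762e+5)
(58876 + 137331)*(j + T(-649)) = (58876 + 137331)*(-382849/3 + 410) = 196207*(-381619/3) = -74876319133/3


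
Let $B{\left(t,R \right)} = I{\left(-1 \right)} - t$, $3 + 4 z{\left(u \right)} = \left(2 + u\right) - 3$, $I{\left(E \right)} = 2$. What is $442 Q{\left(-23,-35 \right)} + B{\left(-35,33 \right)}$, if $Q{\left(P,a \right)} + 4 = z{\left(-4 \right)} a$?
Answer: $29209$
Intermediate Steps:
$z{\left(u \right)} = -1 + \frac{u}{4}$ ($z{\left(u \right)} = - \frac{3}{4} + \frac{\left(2 + u\right) - 3}{4} = - \frac{3}{4} + \frac{-1 + u}{4} = - \frac{3}{4} + \left(- \frac{1}{4} + \frac{u}{4}\right) = -1 + \frac{u}{4}$)
$Q{\left(P,a \right)} = -4 - 2 a$ ($Q{\left(P,a \right)} = -4 + \left(-1 + \frac{1}{4} \left(-4\right)\right) a = -4 + \left(-1 - 1\right) a = -4 - 2 a$)
$B{\left(t,R \right)} = 2 - t$
$442 Q{\left(-23,-35 \right)} + B{\left(-35,33 \right)} = 442 \left(-4 - -70\right) + \left(2 - -35\right) = 442 \left(-4 + 70\right) + \left(2 + 35\right) = 442 \cdot 66 + 37 = 29172 + 37 = 29209$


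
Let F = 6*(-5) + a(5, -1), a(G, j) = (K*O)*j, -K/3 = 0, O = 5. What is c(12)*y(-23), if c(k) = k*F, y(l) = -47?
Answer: 16920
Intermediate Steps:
K = 0 (K = -3*0 = 0)
a(G, j) = 0 (a(G, j) = (0*5)*j = 0*j = 0)
F = -30 (F = 6*(-5) + 0 = -30 + 0 = -30)
c(k) = -30*k (c(k) = k*(-30) = -30*k)
c(12)*y(-23) = -30*12*(-47) = -360*(-47) = 16920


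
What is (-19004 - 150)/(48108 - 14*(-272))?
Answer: -9577/25958 ≈ -0.36894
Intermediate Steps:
(-19004 - 150)/(48108 - 14*(-272)) = -19154/(48108 + 3808) = -19154/51916 = -19154*1/51916 = -9577/25958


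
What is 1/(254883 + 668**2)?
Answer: 1/701107 ≈ 1.4263e-6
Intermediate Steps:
1/(254883 + 668**2) = 1/(254883 + 446224) = 1/701107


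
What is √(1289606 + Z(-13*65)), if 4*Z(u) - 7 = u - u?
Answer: 3*√573159/2 ≈ 1135.6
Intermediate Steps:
Z(u) = 7/4 (Z(u) = 7/4 + (u - u)/4 = 7/4 + (¼)*0 = 7/4 + 0 = 7/4)
√(1289606 + Z(-13*65)) = √(1289606 + 7/4) = √(5158431/4) = 3*√573159/2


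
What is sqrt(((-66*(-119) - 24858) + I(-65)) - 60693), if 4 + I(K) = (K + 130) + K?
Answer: I*sqrt(77701) ≈ 278.75*I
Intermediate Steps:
I(K) = 126 + 2*K (I(K) = -4 + ((K + 130) + K) = -4 + ((130 + K) + K) = -4 + (130 + 2*K) = 126 + 2*K)
sqrt(((-66*(-119) - 24858) + I(-65)) - 60693) = sqrt(((-66*(-119) - 24858) + (126 + 2*(-65))) - 60693) = sqrt(((7854 - 24858) + (126 - 130)) - 60693) = sqrt((-17004 - 4) - 60693) = sqrt(-17008 - 60693) = sqrt(-77701) = I*sqrt(77701)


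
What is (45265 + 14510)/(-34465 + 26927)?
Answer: -59775/7538 ≈ -7.9298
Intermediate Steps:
(45265 + 14510)/(-34465 + 26927) = 59775/(-7538) = 59775*(-1/7538) = -59775/7538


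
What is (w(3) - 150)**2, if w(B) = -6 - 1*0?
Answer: 24336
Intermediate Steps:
w(B) = -6 (w(B) = -6 + 0 = -6)
(w(3) - 150)**2 = (-6 - 150)**2 = (-156)**2 = 24336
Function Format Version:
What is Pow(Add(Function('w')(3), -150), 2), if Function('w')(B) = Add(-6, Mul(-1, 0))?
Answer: 24336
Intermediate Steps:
Function('w')(B) = -6 (Function('w')(B) = Add(-6, 0) = -6)
Pow(Add(Function('w')(3), -150), 2) = Pow(Add(-6, -150), 2) = Pow(-156, 2) = 24336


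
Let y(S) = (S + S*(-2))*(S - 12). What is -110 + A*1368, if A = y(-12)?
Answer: -394094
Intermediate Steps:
y(S) = -S*(-12 + S) (y(S) = (S - 2*S)*(-12 + S) = (-S)*(-12 + S) = -S*(-12 + S))
A = -288 (A = -12*(12 - 1*(-12)) = -12*(12 + 12) = -12*24 = -288)
-110 + A*1368 = -110 - 288*1368 = -110 - 393984 = -394094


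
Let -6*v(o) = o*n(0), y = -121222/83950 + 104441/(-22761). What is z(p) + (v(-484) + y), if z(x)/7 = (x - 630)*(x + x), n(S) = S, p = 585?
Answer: -352115844414196/955392975 ≈ -3.6856e+5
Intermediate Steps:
y = -5763477946/955392975 (y = -121222*1/83950 + 104441*(-1/22761) = -60611/41975 - 104441/22761 = -5763477946/955392975 ≈ -6.0326)
v(o) = 0 (v(o) = -o*0/6 = -⅙*0 = 0)
z(x) = 14*x*(-630 + x) (z(x) = 7*((x - 630)*(x + x)) = 7*((-630 + x)*(2*x)) = 7*(2*x*(-630 + x)) = 14*x*(-630 + x))
z(p) + (v(-484) + y) = 14*585*(-630 + 585) + (0 - 5763477946/955392975) = 14*585*(-45) - 5763477946/955392975 = -368550 - 5763477946/955392975 = -352115844414196/955392975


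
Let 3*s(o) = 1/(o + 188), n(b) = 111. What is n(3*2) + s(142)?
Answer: 109891/990 ≈ 111.00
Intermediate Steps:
s(o) = 1/(3*(188 + o)) (s(o) = 1/(3*(o + 188)) = 1/(3*(188 + o)))
n(3*2) + s(142) = 111 + 1/(3*(188 + 142)) = 111 + (1/3)/330 = 111 + (1/3)*(1/330) = 111 + 1/990 = 109891/990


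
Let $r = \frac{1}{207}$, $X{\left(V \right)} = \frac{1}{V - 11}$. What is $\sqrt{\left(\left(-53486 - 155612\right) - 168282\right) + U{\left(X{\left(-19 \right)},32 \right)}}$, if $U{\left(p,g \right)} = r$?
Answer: $\frac{i \sqrt{1796706157}}{69} \approx 614.31 i$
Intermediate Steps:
$X{\left(V \right)} = \frac{1}{-11 + V}$
$r = \frac{1}{207} \approx 0.0048309$
$U{\left(p,g \right)} = \frac{1}{207}$
$\sqrt{\left(\left(-53486 - 155612\right) - 168282\right) + U{\left(X{\left(-19 \right)},32 \right)}} = \sqrt{\left(\left(-53486 - 155612\right) - 168282\right) + \frac{1}{207}} = \sqrt{\left(-209098 - 168282\right) + \frac{1}{207}} = \sqrt{-377380 + \frac{1}{207}} = \sqrt{- \frac{78117659}{207}} = \frac{i \sqrt{1796706157}}{69}$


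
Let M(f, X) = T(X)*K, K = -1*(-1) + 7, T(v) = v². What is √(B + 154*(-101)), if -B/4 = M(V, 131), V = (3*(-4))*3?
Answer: 17*I*√1954 ≈ 751.47*I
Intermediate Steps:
V = -36 (V = -12*3 = -36)
K = 8 (K = 1 + 7 = 8)
M(f, X) = 8*X² (M(f, X) = X²*8 = 8*X²)
B = -549152 (B = -32*131² = -32*17161 = -4*137288 = -549152)
√(B + 154*(-101)) = √(-549152 + 154*(-101)) = √(-549152 - 15554) = √(-564706) = 17*I*√1954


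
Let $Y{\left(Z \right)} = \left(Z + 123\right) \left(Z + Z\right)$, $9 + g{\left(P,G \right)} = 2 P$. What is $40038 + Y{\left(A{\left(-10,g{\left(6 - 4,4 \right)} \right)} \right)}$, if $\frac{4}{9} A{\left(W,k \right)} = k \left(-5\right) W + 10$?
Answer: $490398$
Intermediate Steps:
$g{\left(P,G \right)} = -9 + 2 P$
$A{\left(W,k \right)} = \frac{45}{2} - \frac{45 W k}{4}$ ($A{\left(W,k \right)} = \frac{9 \left(k \left(-5\right) W + 10\right)}{4} = \frac{9 \left(- 5 k W + 10\right)}{4} = \frac{9 \left(- 5 W k + 10\right)}{4} = \frac{9 \left(10 - 5 W k\right)}{4} = \frac{45}{2} - \frac{45 W k}{4}$)
$Y{\left(Z \right)} = 2 Z \left(123 + Z\right)$ ($Y{\left(Z \right)} = \left(123 + Z\right) 2 Z = 2 Z \left(123 + Z\right)$)
$40038 + Y{\left(A{\left(-10,g{\left(6 - 4,4 \right)} \right)} \right)} = 40038 + 2 \left(\frac{45}{2} - - \frac{225 \left(-9 + 2 \left(6 - 4\right)\right)}{2}\right) \left(123 + \left(\frac{45}{2} - - \frac{225 \left(-9 + 2 \left(6 - 4\right)\right)}{2}\right)\right) = 40038 + 2 \left(\frac{45}{2} - - \frac{225 \left(-9 + 2 \cdot 2\right)}{2}\right) \left(123 + \left(\frac{45}{2} - - \frac{225 \left(-9 + 2 \cdot 2\right)}{2}\right)\right) = 40038 + 2 \left(\frac{45}{2} - - \frac{225 \left(-9 + 4\right)}{2}\right) \left(123 + \left(\frac{45}{2} - - \frac{225 \left(-9 + 4\right)}{2}\right)\right) = 40038 + 2 \left(\frac{45}{2} - \left(- \frac{225}{2}\right) \left(-5\right)\right) \left(123 + \left(\frac{45}{2} - \left(- \frac{225}{2}\right) \left(-5\right)\right)\right) = 40038 + 2 \left(\frac{45}{2} - \frac{1125}{2}\right) \left(123 + \left(\frac{45}{2} - \frac{1125}{2}\right)\right) = 40038 + 2 \left(-540\right) \left(123 - 540\right) = 40038 + 2 \left(-540\right) \left(-417\right) = 40038 + 450360 = 490398$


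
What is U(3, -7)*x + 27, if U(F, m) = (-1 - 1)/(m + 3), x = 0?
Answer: 27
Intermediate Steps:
U(F, m) = -2/(3 + m)
U(3, -7)*x + 27 = -2/(3 - 7)*0 + 27 = -2/(-4)*0 + 27 = -2*(-¼)*0 + 27 = (½)*0 + 27 = 0 + 27 = 27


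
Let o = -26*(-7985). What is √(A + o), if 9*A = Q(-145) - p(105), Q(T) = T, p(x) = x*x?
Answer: 2*√464330/3 ≈ 454.28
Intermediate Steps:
p(x) = x²
o = 207610
A = -11170/9 (A = (-145 - 1*105²)/9 = (-145 - 1*11025)/9 = (-145 - 11025)/9 = (⅑)*(-11170) = -11170/9 ≈ -1241.1)
√(A + o) = √(-11170/9 + 207610) = √(1857320/9) = 2*√464330/3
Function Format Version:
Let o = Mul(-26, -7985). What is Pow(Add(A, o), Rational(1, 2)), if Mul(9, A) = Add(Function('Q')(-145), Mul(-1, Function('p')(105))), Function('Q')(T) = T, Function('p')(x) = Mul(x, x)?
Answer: Mul(Rational(2, 3), Pow(464330, Rational(1, 2))) ≈ 454.28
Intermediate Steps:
Function('p')(x) = Pow(x, 2)
o = 207610
A = Rational(-11170, 9) (A = Mul(Rational(1, 9), Add(-145, Mul(-1, Pow(105, 2)))) = Mul(Rational(1, 9), Add(-145, Mul(-1, 11025))) = Mul(Rational(1, 9), Add(-145, -11025)) = Mul(Rational(1, 9), -11170) = Rational(-11170, 9) ≈ -1241.1)
Pow(Add(A, o), Rational(1, 2)) = Pow(Add(Rational(-11170, 9), 207610), Rational(1, 2)) = Pow(Rational(1857320, 9), Rational(1, 2)) = Mul(Rational(2, 3), Pow(464330, Rational(1, 2)))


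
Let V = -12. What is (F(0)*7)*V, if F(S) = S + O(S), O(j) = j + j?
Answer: 0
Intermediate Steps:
O(j) = 2*j
F(S) = 3*S (F(S) = S + 2*S = 3*S)
(F(0)*7)*V = ((3*0)*7)*(-12) = (0*7)*(-12) = 0*(-12) = 0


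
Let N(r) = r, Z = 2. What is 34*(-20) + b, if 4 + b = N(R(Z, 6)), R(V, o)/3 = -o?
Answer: -702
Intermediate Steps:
R(V, o) = -3*o (R(V, o) = 3*(-o) = -3*o)
b = -22 (b = -4 - 3*6 = -4 - 18 = -22)
34*(-20) + b = 34*(-20) - 22 = -680 - 22 = -702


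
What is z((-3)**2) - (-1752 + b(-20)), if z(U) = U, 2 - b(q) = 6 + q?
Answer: 1745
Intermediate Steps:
b(q) = -4 - q (b(q) = 2 - (6 + q) = 2 + (-6 - q) = -4 - q)
z((-3)**2) - (-1752 + b(-20)) = (-3)**2 - (-1752 + (-4 - 1*(-20))) = 9 - (-1752 + (-4 + 20)) = 9 - (-1752 + 16) = 9 - 1*(-1736) = 9 + 1736 = 1745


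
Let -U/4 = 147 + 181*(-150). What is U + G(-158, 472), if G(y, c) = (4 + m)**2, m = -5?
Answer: 108013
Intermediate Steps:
G(y, c) = 1 (G(y, c) = (4 - 5)**2 = (-1)**2 = 1)
U = 108012 (U = -4*(147 + 181*(-150)) = -4*(147 - 27150) = -4*(-27003) = 108012)
U + G(-158, 472) = 108012 + 1 = 108013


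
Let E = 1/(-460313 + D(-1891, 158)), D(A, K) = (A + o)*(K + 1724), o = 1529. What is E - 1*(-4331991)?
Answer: 4945387929626/1141597 ≈ 4.3320e+6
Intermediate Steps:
D(A, K) = (1529 + A)*(1724 + K) (D(A, K) = (A + 1529)*(K + 1724) = (1529 + A)*(1724 + K))
E = -1/1141597 (E = 1/(-460313 + (2635996 + 1529*158 + 1724*(-1891) - 1891*158)) = 1/(-460313 + (2635996 + 241582 - 3260084 - 298778)) = 1/(-460313 - 681284) = 1/(-1141597) = -1/1141597 ≈ -8.7597e-7)
E - 1*(-4331991) = -1/1141597 - 1*(-4331991) = -1/1141597 + 4331991 = 4945387929626/1141597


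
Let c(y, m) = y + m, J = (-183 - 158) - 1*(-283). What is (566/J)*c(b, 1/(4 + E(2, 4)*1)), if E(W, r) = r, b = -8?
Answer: 17829/232 ≈ 76.849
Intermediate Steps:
J = -58 (J = -341 + 283 = -58)
c(y, m) = m + y
(566/J)*c(b, 1/(4 + E(2, 4)*1)) = (566/(-58))*(1/(4 + 4*1) - 8) = (566*(-1/58))*(1/(4 + 4) - 8) = -283*(1/8 - 8)/29 = -283*(⅛ - 8)/29 = -283/29*(-63/8) = 17829/232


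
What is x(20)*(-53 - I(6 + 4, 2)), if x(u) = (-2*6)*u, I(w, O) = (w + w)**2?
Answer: 108720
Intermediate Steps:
I(w, O) = 4*w**2 (I(w, O) = (2*w)**2 = 4*w**2)
x(u) = -12*u
x(20)*(-53 - I(6 + 4, 2)) = (-12*20)*(-53 - 4*(6 + 4)**2) = -240*(-53 - 4*10**2) = -240*(-53 - 4*100) = -240*(-53 - 1*400) = -240*(-53 - 400) = -240*(-453) = 108720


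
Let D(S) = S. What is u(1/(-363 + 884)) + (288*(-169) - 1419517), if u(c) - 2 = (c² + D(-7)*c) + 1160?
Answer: -398211279553/271441 ≈ -1.4670e+6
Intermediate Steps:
u(c) = 1162 + c² - 7*c (u(c) = 2 + ((c² - 7*c) + 1160) = 2 + (1160 + c² - 7*c) = 1162 + c² - 7*c)
u(1/(-363 + 884)) + (288*(-169) - 1419517) = (1162 + (1/(-363 + 884))² - 7/(-363 + 884)) + (288*(-169) - 1419517) = (1162 + (1/521)² - 7/521) + (-48672 - 1419517) = (1162 + (1/521)² - 7*1/521) - 1468189 = (1162 + 1/271441 - 7/521) - 1468189 = 315410796/271441 - 1468189 = -398211279553/271441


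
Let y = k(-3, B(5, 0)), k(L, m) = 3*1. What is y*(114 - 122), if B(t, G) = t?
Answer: -24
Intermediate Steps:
k(L, m) = 3
y = 3
y*(114 - 122) = 3*(114 - 122) = 3*(-8) = -24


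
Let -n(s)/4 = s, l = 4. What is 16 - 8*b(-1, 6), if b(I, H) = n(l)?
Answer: 144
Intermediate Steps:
n(s) = -4*s
b(I, H) = -16 (b(I, H) = -4*4 = -16)
16 - 8*b(-1, 6) = 16 - 8*(-16) = 16 + 128 = 144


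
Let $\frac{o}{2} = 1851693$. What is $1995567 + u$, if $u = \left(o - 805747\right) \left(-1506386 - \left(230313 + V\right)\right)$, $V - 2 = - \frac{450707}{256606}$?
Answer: $- \frac{1291324907992394659}{256606} \approx -5.0323 \cdot 10^{12}$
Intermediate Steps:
$V = \frac{62505}{256606}$ ($V = 2 - \frac{450707}{256606} = \frac{62505}{256606} \approx 0.24358$)
$o = 3703386$ ($o = 2 \cdot 1851693 = 3703386$)
$u = - \frac{1291325420066860261}{256606}$ ($u = \left(3703386 - 805747\right) \left(-1506386 - \frac{59099760183}{256606}\right) = 2897639 \left(-1506386 - \frac{59099760183}{256606}\right) = 2897639 \left(- \frac{445647446099}{256606}\right) = - \frac{1291325420066860261}{256606} \approx -5.0323 \cdot 10^{12}$)
$1995567 + u = 1995567 - \frac{1291325420066860261}{256606} = - \frac{1291324907992394659}{256606}$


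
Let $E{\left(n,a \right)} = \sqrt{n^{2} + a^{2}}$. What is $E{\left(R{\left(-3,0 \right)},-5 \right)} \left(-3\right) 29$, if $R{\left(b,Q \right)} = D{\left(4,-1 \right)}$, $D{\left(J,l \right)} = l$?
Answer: $- 87 \sqrt{26} \approx -443.61$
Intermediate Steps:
$R{\left(b,Q \right)} = -1$
$E{\left(n,a \right)} = \sqrt{a^{2} + n^{2}}$
$E{\left(R{\left(-3,0 \right)},-5 \right)} \left(-3\right) 29 = \sqrt{\left(-5\right)^{2} + \left(-1\right)^{2}} \left(-3\right) 29 = \sqrt{25 + 1} \left(-3\right) 29 = \sqrt{26} \left(-3\right) 29 = - 3 \sqrt{26} \cdot 29 = - 87 \sqrt{26}$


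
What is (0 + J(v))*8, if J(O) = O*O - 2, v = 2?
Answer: 16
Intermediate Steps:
J(O) = -2 + O² (J(O) = O² - 2 = -2 + O²)
(0 + J(v))*8 = (0 + (-2 + 2²))*8 = (0 + (-2 + 4))*8 = (0 + 2)*8 = 2*8 = 16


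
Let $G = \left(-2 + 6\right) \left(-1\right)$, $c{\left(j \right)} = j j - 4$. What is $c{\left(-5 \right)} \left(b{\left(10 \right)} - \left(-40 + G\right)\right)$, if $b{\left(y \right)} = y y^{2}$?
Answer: $21924$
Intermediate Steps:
$c{\left(j \right)} = -4 + j^{2}$ ($c{\left(j \right)} = j^{2} - 4 = -4 + j^{2}$)
$b{\left(y \right)} = y^{3}$
$G = -4$ ($G = 4 \left(-1\right) = -4$)
$c{\left(-5 \right)} \left(b{\left(10 \right)} - \left(-40 + G\right)\right) = \left(-4 + \left(-5\right)^{2}\right) \left(10^{3} + \left(40 - -4\right)\right) = \left(-4 + 25\right) \left(1000 + \left(40 + 4\right)\right) = 21 \left(1000 + 44\right) = 21 \cdot 1044 = 21924$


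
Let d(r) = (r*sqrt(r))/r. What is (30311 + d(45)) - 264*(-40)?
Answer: 40871 + 3*sqrt(5) ≈ 40878.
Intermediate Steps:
d(r) = sqrt(r) (d(r) = r**(3/2)/r = sqrt(r))
(30311 + d(45)) - 264*(-40) = (30311 + sqrt(45)) - 264*(-40) = (30311 + 3*sqrt(5)) + 10560 = 40871 + 3*sqrt(5)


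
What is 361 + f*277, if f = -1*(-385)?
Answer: 107006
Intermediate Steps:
f = 385
361 + f*277 = 361 + 385*277 = 361 + 106645 = 107006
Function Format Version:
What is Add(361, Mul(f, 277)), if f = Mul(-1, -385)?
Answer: 107006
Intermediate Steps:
f = 385
Add(361, Mul(f, 277)) = Add(361, Mul(385, 277)) = Add(361, 106645) = 107006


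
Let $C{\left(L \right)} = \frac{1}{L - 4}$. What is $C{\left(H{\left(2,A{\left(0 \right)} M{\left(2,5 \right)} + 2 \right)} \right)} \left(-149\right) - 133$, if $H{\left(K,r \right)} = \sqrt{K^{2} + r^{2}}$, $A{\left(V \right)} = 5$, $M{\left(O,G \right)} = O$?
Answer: $- \frac{4538}{33} - \frac{149 \sqrt{37}}{66} \approx -151.25$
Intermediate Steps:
$C{\left(L \right)} = \frac{1}{-4 + L}$
$C{\left(H{\left(2,A{\left(0 \right)} M{\left(2,5 \right)} + 2 \right)} \right)} \left(-149\right) - 133 = \frac{1}{-4 + \sqrt{2^{2} + \left(5 \cdot 2 + 2\right)^{2}}} \left(-149\right) - 133 = \frac{1}{-4 + \sqrt{4 + \left(10 + 2\right)^{2}}} \left(-149\right) - 133 = \frac{1}{-4 + \sqrt{4 + 12^{2}}} \left(-149\right) - 133 = \frac{1}{-4 + \sqrt{4 + 144}} \left(-149\right) - 133 = \frac{1}{-4 + \sqrt{148}} \left(-149\right) - 133 = \frac{1}{-4 + 2 \sqrt{37}} \left(-149\right) - 133 = - \frac{149}{-4 + 2 \sqrt{37}} - 133 = -133 - \frac{149}{-4 + 2 \sqrt{37}}$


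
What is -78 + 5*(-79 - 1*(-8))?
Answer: -433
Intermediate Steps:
-78 + 5*(-79 - 1*(-8)) = -78 + 5*(-79 + 8) = -78 + 5*(-71) = -78 - 355 = -433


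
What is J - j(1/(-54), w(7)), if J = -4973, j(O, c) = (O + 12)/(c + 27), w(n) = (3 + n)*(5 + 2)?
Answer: -26049221/5238 ≈ -4973.1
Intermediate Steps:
w(n) = 21 + 7*n (w(n) = (3 + n)*7 = 21 + 7*n)
j(O, c) = (12 + O)/(27 + c)
J - j(1/(-54), w(7)) = -4973 - (12 + 1/(-54))/(27 + (21 + 7*7)) = -4973 - (12 - 1/54)/(27 + (21 + 49)) = -4973 - 647/((27 + 70)*54) = -4973 - 647/(97*54) = -4973 - 1*647/5238 = -4973 - 647/5238 = -26049221/5238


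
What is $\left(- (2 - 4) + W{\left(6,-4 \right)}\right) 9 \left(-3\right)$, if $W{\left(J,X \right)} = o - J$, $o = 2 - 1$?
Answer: $81$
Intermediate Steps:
$o = 1$ ($o = 2 - 1 = 1$)
$W{\left(J,X \right)} = 1 - J$
$\left(- (2 - 4) + W{\left(6,-4 \right)}\right) 9 \left(-3\right) = \left(- (2 - 4) + \left(1 - 6\right)\right) 9 \left(-3\right) = \left(\left(-1\right) \left(-2\right) + \left(1 - 6\right)\right) 9 \left(-3\right) = \left(2 - 5\right) 9 \left(-3\right) = \left(-3\right) 9 \left(-3\right) = \left(-27\right) \left(-3\right) = 81$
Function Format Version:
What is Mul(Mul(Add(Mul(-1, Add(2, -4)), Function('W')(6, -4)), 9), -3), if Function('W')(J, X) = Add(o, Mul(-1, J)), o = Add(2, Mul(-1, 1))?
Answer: 81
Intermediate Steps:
o = 1 (o = Add(2, -1) = 1)
Function('W')(J, X) = Add(1, Mul(-1, J))
Mul(Mul(Add(Mul(-1, Add(2, -4)), Function('W')(6, -4)), 9), -3) = Mul(Mul(Add(Mul(-1, Add(2, -4)), Add(1, Mul(-1, 6))), 9), -3) = Mul(Mul(Add(Mul(-1, -2), Add(1, -6)), 9), -3) = Mul(Mul(Add(2, -5), 9), -3) = Mul(Mul(-3, 9), -3) = Mul(-27, -3) = 81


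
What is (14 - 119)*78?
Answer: -8190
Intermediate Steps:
(14 - 119)*78 = -105*78 = -8190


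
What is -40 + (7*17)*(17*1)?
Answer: 1983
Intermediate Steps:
-40 + (7*17)*(17*1) = -40 + 119*17 = -40 + 2023 = 1983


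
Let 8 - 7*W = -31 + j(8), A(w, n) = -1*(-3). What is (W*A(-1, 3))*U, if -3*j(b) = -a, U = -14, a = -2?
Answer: -238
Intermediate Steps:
A(w, n) = 3
j(b) = -⅔ (j(b) = -(-1)*(-2)/3 = -⅓*2 = -⅔)
W = 17/3 (W = 8/7 - (-31 - ⅔)/7 = 8/7 - ⅐*(-95/3) = 8/7 + 95/21 = 17/3 ≈ 5.6667)
(W*A(-1, 3))*U = ((17/3)*3)*(-14) = 17*(-14) = -238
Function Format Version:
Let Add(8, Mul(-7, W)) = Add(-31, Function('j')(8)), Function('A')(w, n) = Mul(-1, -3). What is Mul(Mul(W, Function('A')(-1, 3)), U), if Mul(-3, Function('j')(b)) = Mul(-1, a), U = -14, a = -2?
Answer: -238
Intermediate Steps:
Function('A')(w, n) = 3
Function('j')(b) = Rational(-2, 3) (Function('j')(b) = Mul(Rational(-1, 3), Mul(-1, -2)) = Mul(Rational(-1, 3), 2) = Rational(-2, 3))
W = Rational(17, 3) (W = Add(Rational(8, 7), Mul(Rational(-1, 7), Add(-31, Rational(-2, 3)))) = Add(Rational(8, 7), Mul(Rational(-1, 7), Rational(-95, 3))) = Add(Rational(8, 7), Rational(95, 21)) = Rational(17, 3) ≈ 5.6667)
Mul(Mul(W, Function('A')(-1, 3)), U) = Mul(Mul(Rational(17, 3), 3), -14) = Mul(17, -14) = -238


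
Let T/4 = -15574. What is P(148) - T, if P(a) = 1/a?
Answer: 9219809/148 ≈ 62296.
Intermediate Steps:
T = -62296 (T = 4*(-15574) = -62296)
P(148) - T = 1/148 - 1*(-62296) = 1/148 + 62296 = 9219809/148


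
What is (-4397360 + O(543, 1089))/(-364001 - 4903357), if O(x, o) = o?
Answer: 4396271/5267358 ≈ 0.83463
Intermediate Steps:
(-4397360 + O(543, 1089))/(-364001 - 4903357) = (-4397360 + 1089)/(-364001 - 4903357) = -4396271/(-5267358) = -4396271*(-1/5267358) = 4396271/5267358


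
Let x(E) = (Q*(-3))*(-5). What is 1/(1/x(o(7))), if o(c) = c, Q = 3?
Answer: 45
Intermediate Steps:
x(E) = 45 (x(E) = (3*(-3))*(-5) = -9*(-5) = 45)
1/(1/x(o(7))) = 1/(1/45) = 45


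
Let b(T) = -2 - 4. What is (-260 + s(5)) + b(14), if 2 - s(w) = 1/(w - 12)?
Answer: -1847/7 ≈ -263.86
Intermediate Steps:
b(T) = -6
s(w) = 2 - 1/(-12 + w) (s(w) = 2 - 1/(w - 12) = 2 - 1/(-12 + w))
(-260 + s(5)) + b(14) = (-260 + (-25 + 2*5)/(-12 + 5)) - 6 = (-260 + (-25 + 10)/(-7)) - 6 = (-260 - ⅐*(-15)) - 6 = (-260 + 15/7) - 6 = -1805/7 - 6 = -1847/7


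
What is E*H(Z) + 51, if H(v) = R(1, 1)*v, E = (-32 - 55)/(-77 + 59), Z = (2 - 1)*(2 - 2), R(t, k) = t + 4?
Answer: 51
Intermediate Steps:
R(t, k) = 4 + t
Z = 0 (Z = 1*0 = 0)
E = 29/6 (E = -87/(-18) = -87*(-1/18) = 29/6 ≈ 4.8333)
H(v) = 5*v (H(v) = (4 + 1)*v = 5*v)
E*H(Z) + 51 = 29*(5*0)/6 + 51 = (29/6)*0 + 51 = 0 + 51 = 51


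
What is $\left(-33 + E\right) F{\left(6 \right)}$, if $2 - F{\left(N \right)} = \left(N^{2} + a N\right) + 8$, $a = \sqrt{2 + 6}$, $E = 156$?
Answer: $-5166 - 1476 \sqrt{2} \approx -7253.4$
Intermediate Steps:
$a = 2 \sqrt{2}$ ($a = \sqrt{8} = 2 \sqrt{2} \approx 2.8284$)
$F{\left(N \right)} = -6 - N^{2} - 2 N \sqrt{2}$ ($F{\left(N \right)} = 2 - \left(\left(N^{2} + 2 \sqrt{2} N\right) + 8\right) = 2 - \left(\left(N^{2} + 2 N \sqrt{2}\right) + 8\right) = 2 - \left(8 + N^{2} + 2 N \sqrt{2}\right) = -6 - N^{2} - 2 N \sqrt{2}$)
$\left(-33 + E\right) F{\left(6 \right)} = \left(-33 + 156\right) \left(-6 - 6^{2} - 12 \sqrt{2}\right) = 123 \left(-6 - 36 - 12 \sqrt{2}\right) = 123 \left(-42 - 12 \sqrt{2}\right) = -5166 - 1476 \sqrt{2}$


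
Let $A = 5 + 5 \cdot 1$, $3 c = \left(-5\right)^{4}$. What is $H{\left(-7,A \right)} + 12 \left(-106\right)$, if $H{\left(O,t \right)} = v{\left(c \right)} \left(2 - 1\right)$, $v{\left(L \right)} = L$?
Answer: $- \frac{3191}{3} \approx -1063.7$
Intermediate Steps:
$c = \frac{625}{3}$ ($c = \frac{\left(-5\right)^{4}}{3} = \frac{1}{3} \cdot 625 = \frac{625}{3} \approx 208.33$)
$A = 10$ ($A = 5 + 5 = 10$)
$H{\left(O,t \right)} = \frac{625}{3}$ ($H{\left(O,t \right)} = \frac{625 \left(2 - 1\right)}{3} = \frac{625}{3} \cdot 1 = \frac{625}{3}$)
$H{\left(-7,A \right)} + 12 \left(-106\right) = \frac{625}{3} + 12 \left(-106\right) = \frac{625}{3} - 1272 = - \frac{3191}{3}$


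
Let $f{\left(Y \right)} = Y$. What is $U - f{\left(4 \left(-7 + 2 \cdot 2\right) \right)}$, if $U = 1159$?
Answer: $1171$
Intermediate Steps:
$U - f{\left(4 \left(-7 + 2 \cdot 2\right) \right)} = 1159 - 4 \left(-7 + 2 \cdot 2\right) = 1159 - 4 \left(-7 + 4\right) = 1159 - 4 \left(-3\right) = 1159 - -12 = 1159 + 12 = 1171$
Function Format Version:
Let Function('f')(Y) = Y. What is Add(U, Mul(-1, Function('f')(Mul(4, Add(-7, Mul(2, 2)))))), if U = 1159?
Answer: 1171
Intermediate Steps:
Add(U, Mul(-1, Function('f')(Mul(4, Add(-7, Mul(2, 2)))))) = Add(1159, Mul(-1, Mul(4, Add(-7, Mul(2, 2))))) = Add(1159, Mul(-1, Mul(4, Add(-7, 4)))) = Add(1159, Mul(-1, Mul(4, -3))) = Add(1159, Mul(-1, -12)) = Add(1159, 12) = 1171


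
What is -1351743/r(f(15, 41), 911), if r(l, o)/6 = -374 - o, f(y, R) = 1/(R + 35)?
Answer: 450581/2570 ≈ 175.32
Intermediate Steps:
f(y, R) = 1/(35 + R)
r(l, o) = -2244 - 6*o (r(l, o) = 6*(-374 - o) = -2244 - 6*o)
-1351743/r(f(15, 41), 911) = -1351743/(-2244 - 6*911) = -1351743/(-2244 - 5466) = -1351743/(-7710) = -1351743*(-1/7710) = 450581/2570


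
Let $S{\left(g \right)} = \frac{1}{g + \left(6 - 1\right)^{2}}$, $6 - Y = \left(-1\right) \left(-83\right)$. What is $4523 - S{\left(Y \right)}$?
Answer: $\frac{235197}{52} \approx 4523.0$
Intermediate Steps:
$Y = -77$ ($Y = 6 - \left(-1\right) \left(-83\right) = 6 - 83 = -77$)
$S{\left(g \right)} = \frac{1}{25 + g}$ ($S{\left(g \right)} = \frac{1}{g + 5^{2}} = \frac{1}{g + 25} = \frac{1}{25 + g}$)
$4523 - S{\left(Y \right)} = 4523 - \frac{1}{25 - 77} = 4523 - \frac{1}{-52} = 4523 - - \frac{1}{52} = 4523 + \frac{1}{52} = \frac{235197}{52}$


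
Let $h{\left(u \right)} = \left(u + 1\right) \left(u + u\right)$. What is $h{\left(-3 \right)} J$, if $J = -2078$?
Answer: $-24936$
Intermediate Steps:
$h{\left(u \right)} = 2 u \left(1 + u\right)$ ($h{\left(u \right)} = \left(1 + u\right) 2 u = 2 u \left(1 + u\right)$)
$h{\left(-3 \right)} J = 2 \left(-3\right) \left(1 - 3\right) \left(-2078\right) = 2 \left(-3\right) \left(-2\right) \left(-2078\right) = 12 \left(-2078\right) = -24936$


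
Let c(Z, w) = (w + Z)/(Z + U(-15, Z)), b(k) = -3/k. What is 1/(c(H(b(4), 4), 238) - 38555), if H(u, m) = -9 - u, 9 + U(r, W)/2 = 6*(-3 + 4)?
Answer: -57/2198554 ≈ -2.5926e-5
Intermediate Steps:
U(r, W) = -6 (U(r, W) = -18 + 2*(6*(-3 + 4)) = -18 + 2*(6*1) = -18 + 2*6 = -18 + 12 = -6)
c(Z, w) = (Z + w)/(-6 + Z) (c(Z, w) = (w + Z)/(Z - 6) = (Z + w)/(-6 + Z))
1/(c(H(b(4), 4), 238) - 38555) = 1/(((-9 - (-3)/4) + 238)/(-6 + (-9 - (-3)/4)) - 38555) = 1/(((-9 - 1*(-3/4)) + 238)/(-6 + (-9 - 1*(-3/4))) - 38555) = 1/(((-9 + 3/4) + 238)/(-6 + (-9 + 3/4)) - 38555) = 1/((-33/4 + 238)/(-6 - 33/4) - 38555) = 1/((919/4)/(-57/4) - 38555) = 1/(-4/57*919/4 - 38555) = 1/(-919/57 - 38555) = 1/(-2198554/57) = -57/2198554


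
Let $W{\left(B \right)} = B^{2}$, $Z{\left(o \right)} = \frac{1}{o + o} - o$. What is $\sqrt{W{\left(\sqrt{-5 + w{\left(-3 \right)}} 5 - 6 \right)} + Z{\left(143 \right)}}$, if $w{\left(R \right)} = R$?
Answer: $\frac{\sqrt{-25111086 - 9815520 i \sqrt{2}}}{286} \approx 4.6789 - 18.135 i$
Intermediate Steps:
$Z{\left(o \right)} = \frac{1}{2 o} - o$
$\sqrt{W{\left(\sqrt{-5 + w{\left(-3 \right)}} 5 - 6 \right)} + Z{\left(143 \right)}} = \sqrt{\left(\sqrt{-5 - 3} \cdot 5 - 6\right)^{2} + \left(\frac{1}{2 \cdot 143} - 143\right)} = \sqrt{\left(\sqrt{-8} \cdot 5 - 6\right)^{2} + \left(\frac{1}{2} \cdot \frac{1}{143} - 143\right)} = \sqrt{\left(2 i \sqrt{2} \cdot 5 - 6\right)^{2} + \left(\frac{1}{286} - 143\right)} = \sqrt{\left(10 i \sqrt{2} - 6\right)^{2} - \frac{40897}{286}} = \sqrt{\left(-6 + 10 i \sqrt{2}\right)^{2} - \frac{40897}{286}} = \sqrt{- \frac{40897}{286} + \left(-6 + 10 i \sqrt{2}\right)^{2}}$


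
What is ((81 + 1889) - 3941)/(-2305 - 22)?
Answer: 1971/2327 ≈ 0.84701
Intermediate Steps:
((81 + 1889) - 3941)/(-2305 - 22) = (1970 - 3941)/(-2327) = -1971*(-1/2327) = 1971/2327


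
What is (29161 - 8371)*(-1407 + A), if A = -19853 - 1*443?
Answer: -451205370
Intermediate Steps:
A = -20296 (A = -19853 - 443 = -20296)
(29161 - 8371)*(-1407 + A) = (29161 - 8371)*(-1407 - 20296) = 20790*(-21703) = -451205370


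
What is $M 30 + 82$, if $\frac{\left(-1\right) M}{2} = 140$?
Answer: $-8318$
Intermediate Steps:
$M = -280$ ($M = \left(-2\right) 140 = -280$)
$M 30 + 82 = \left(-280\right) 30 + 82 = -8400 + 82 = -8318$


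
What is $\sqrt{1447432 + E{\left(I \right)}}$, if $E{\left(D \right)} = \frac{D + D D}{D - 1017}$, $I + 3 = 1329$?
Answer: $\frac{\sqrt{15416219090}}{103} \approx 1205.5$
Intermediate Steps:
$I = 1326$ ($I = -3 + 1329 = 1326$)
$E{\left(D \right)} = \frac{D + D^{2}}{-1017 + D}$
$\sqrt{1447432 + E{\left(I \right)}} = \sqrt{1447432 + \frac{1326 \left(1 + 1326\right)}{-1017 + 1326}} = \sqrt{1447432 + 1326 \cdot \frac{1}{309} \cdot 1327} = \sqrt{1447432 + \frac{586534}{103}} = \sqrt{\frac{149672030}{103}} = \frac{\sqrt{15416219090}}{103}$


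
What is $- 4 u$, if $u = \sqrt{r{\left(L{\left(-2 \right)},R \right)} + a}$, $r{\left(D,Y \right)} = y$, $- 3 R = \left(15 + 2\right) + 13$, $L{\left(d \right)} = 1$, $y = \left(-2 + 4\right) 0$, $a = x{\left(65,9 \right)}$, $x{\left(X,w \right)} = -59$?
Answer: $- 4 i \sqrt{59} \approx - 30.725 i$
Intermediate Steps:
$a = -59$
$y = 0$ ($y = 2 \cdot 0 = 0$)
$R = -10$ ($R = - \frac{\left(15 + 2\right) + 13}{3} = - \frac{17 + 13}{3} = \left(- \frac{1}{3}\right) 30 = -10$)
$r{\left(D,Y \right)} = 0$
$u = i \sqrt{59}$ ($u = \sqrt{0 - 59} = \sqrt{-59} = i \sqrt{59} \approx 7.6811 i$)
$- 4 u = - 4 i \sqrt{59}$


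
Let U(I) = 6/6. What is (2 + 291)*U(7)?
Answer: 293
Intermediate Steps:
U(I) = 1 (U(I) = 6*(1/6) = 1)
(2 + 291)*U(7) = (2 + 291)*1 = 293*1 = 293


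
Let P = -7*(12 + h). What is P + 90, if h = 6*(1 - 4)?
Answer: 132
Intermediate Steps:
h = -18 (h = 6*(-3) = -18)
P = 42 (P = -7*(12 - 18) = -7*(-6) = 42)
P + 90 = 42 + 90 = 132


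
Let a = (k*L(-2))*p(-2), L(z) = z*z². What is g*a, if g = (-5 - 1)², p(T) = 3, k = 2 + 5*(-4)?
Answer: 15552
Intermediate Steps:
L(z) = z³
k = -18 (k = 2 - 20 = -18)
a = 432 (a = -18*(-2)³*3 = -18*(-8)*3 = 144*3 = 432)
g = 36 (g = (-6)² = 36)
g*a = 36*432 = 15552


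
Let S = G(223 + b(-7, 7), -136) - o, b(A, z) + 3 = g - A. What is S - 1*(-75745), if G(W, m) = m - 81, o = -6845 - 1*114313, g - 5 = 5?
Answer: 196686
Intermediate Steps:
g = 10 (g = 5 + 5 = 10)
b(A, z) = 7 - A (b(A, z) = -3 + (10 - A) = 7 - A)
o = -121158 (o = -6845 - 114313 = -121158)
G(W, m) = -81 + m
S = 120941 (S = (-81 - 136) - 1*(-121158) = -217 + 121158 = 120941)
S - 1*(-75745) = 120941 - 1*(-75745) = 120941 + 75745 = 196686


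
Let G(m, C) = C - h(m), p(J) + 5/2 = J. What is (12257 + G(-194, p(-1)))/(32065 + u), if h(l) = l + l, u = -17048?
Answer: 25283/30034 ≈ 0.84181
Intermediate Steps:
p(J) = -5/2 + J
h(l) = 2*l
G(m, C) = C - 2*m
(12257 + G(-194, p(-1)))/(32065 + u) = (12257 + ((-5/2 - 1) - 2*(-194)))/(32065 - 17048) = (12257 + (-7/2 + 388))/15017 = (12257 + 769/2)*(1/15017) = (25283/2)*(1/15017) = 25283/30034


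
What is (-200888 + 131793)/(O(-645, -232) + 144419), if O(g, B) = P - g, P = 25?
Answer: -69095/145089 ≈ -0.47622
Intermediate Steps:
O(g, B) = 25 - g
(-200888 + 131793)/(O(-645, -232) + 144419) = (-200888 + 131793)/((25 - 1*(-645)) + 144419) = -69095/((25 + 645) + 144419) = -69095/(670 + 144419) = -69095/145089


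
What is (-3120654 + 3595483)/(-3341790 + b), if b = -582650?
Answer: -474829/3924440 ≈ -0.12099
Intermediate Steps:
(-3120654 + 3595483)/(-3341790 + b) = (-3120654 + 3595483)/(-3341790 - 582650) = 474829/(-3924440) = 474829*(-1/3924440) = -474829/3924440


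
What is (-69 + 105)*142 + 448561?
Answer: 453673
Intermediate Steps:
(-69 + 105)*142 + 448561 = 36*142 + 448561 = 5112 + 448561 = 453673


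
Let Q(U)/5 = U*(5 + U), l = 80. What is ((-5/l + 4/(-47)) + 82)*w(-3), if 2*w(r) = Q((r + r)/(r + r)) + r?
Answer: 1661931/1504 ≈ 1105.0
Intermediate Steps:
Q(U) = 5*U*(5 + U) (Q(U) = 5*(U*(5 + U)) = 5*U*(5 + U))
w(r) = 15 + r/2 (w(r) = (5*((r + r)/(r + r))*(5 + (r + r)/(r + r)) + r)/2 = (5*((2*r)/((2*r)))*(5 + (2*r)/((2*r))) + r)/2 = (5*((2*r)*(1/(2*r)))*(5 + (2*r)*(1/(2*r))) + r)/2 = (5*1*(5 + 1) + r)/2 = (5*1*6 + r)/2 = (30 + r)/2 = 15 + r/2)
((-5/l + 4/(-47)) + 82)*w(-3) = ((-5/80 + 4/(-47)) + 82)*(15 + (½)*(-3)) = ((-5*1/80 + 4*(-1/47)) + 82)*(15 - 3/2) = ((-1/16 - 4/47) + 82)*(27/2) = (-111/752 + 82)*(27/2) = (61553/752)*(27/2) = 1661931/1504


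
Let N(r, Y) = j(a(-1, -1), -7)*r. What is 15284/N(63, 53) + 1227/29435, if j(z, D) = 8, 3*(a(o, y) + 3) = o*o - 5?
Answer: 16089391/529830 ≈ 30.367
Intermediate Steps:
a(o, y) = -14/3 + o²/3 (a(o, y) = -3 + (o*o - 5)/3 = -3 + (o² - 5)/3 = -3 + (-5 + o²)/3 = -3 + (-5/3 + o²/3) = -14/3 + o²/3)
N(r, Y) = 8*r
15284/N(63, 53) + 1227/29435 = 15284/((8*63)) + 1227/29435 = 15284/504 + 1227*(1/29435) = 15284*(1/504) + 1227/29435 = 3821/126 + 1227/29435 = 16089391/529830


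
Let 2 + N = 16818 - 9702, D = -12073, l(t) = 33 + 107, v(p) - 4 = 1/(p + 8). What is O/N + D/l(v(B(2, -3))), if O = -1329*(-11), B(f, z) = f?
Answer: -41920331/497980 ≈ -84.181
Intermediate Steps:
v(p) = 4 + 1/(8 + p) (v(p) = 4 + 1/(p + 8) = 4 + 1/(8 + p))
l(t) = 140
O = 14619
N = 7114 (N = -2 + (16818 - 9702) = -2 + 7116 = 7114)
O/N + D/l(v(B(2, -3))) = 14619/7114 - 12073/140 = -41920331/497980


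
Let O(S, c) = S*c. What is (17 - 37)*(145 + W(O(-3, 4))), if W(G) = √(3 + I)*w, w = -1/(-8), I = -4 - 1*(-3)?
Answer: -2900 - 5*√2/2 ≈ -2903.5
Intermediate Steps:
I = -1 (I = -4 + 3 = -1)
w = ⅛ (w = -1*(-⅛) = ⅛ ≈ 0.12500)
W(G) = √2/8 (W(G) = √(3 - 1)*(⅛) = √2*(⅛) = √2/8)
(17 - 37)*(145 + W(O(-3, 4))) = (17 - 37)*(145 + √2/8) = -20*(145 + √2/8) = -2900 - 5*√2/2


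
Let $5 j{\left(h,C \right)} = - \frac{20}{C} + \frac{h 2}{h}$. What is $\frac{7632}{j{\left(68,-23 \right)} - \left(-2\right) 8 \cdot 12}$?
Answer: $\frac{146280}{3691} \approx 39.632$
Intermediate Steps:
$j{\left(h,C \right)} = \frac{2}{5} - \frac{4}{C}$ ($j{\left(h,C \right)} = \frac{- \frac{20}{C} + \frac{h 2}{h}}{5} = \frac{- \frac{20}{C} + \frac{2 h}{h}}{5} = \frac{- \frac{20}{C} + 2}{5} = \frac{2 - \frac{20}{C}}{5} = \frac{2}{5} - \frac{4}{C}$)
$\frac{7632}{j{\left(68,-23 \right)} - \left(-2\right) 8 \cdot 12} = \frac{7632}{\left(\frac{2}{5} - \frac{4}{-23}\right) - \left(-2\right) 8 \cdot 12} = \frac{7632}{\left(\frac{2}{5} - - \frac{4}{23}\right) - \left(-16\right) 12} = \frac{7632}{\left(\frac{2}{5} + \frac{4}{23}\right) - -192} = \frac{7632}{\frac{66}{115} + 192} = \frac{7632}{\frac{22146}{115}} = 7632 \cdot \frac{115}{22146} = \frac{146280}{3691}$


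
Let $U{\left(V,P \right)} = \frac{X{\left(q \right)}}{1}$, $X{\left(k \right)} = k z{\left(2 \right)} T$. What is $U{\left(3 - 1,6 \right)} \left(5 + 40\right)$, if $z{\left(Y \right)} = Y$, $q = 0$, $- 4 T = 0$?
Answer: $0$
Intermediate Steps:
$T = 0$ ($T = \left(- \frac{1}{4}\right) 0 = 0$)
$X{\left(k \right)} = 0$ ($X{\left(k \right)} = k 2 \cdot 0 = 2 k 0 = 0$)
$U{\left(V,P \right)} = 0$ ($U{\left(V,P \right)} = \frac{0}{1} = 0 \cdot 1 = 0$)
$U{\left(3 - 1,6 \right)} \left(5 + 40\right) = 0 \left(5 + 40\right) = 0 \cdot 45 = 0$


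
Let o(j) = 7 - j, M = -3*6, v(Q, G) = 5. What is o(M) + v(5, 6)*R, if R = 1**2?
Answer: 30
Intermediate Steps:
M = -18
R = 1
o(M) + v(5, 6)*R = (7 - 1*(-18)) + 5*1 = (7 + 18) + 5 = 25 + 5 = 30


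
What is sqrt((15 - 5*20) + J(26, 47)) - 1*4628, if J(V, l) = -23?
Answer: -4628 + 6*I*sqrt(3) ≈ -4628.0 + 10.392*I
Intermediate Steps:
sqrt((15 - 5*20) + J(26, 47)) - 1*4628 = sqrt((15 - 5*20) - 23) - 1*4628 = sqrt((15 - 100) - 23) - 4628 = sqrt(-85 - 23) - 4628 = sqrt(-108) - 4628 = 6*I*sqrt(3) - 4628 = -4628 + 6*I*sqrt(3)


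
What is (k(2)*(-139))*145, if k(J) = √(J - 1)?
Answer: -20155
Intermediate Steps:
k(J) = √(-1 + J)
(k(2)*(-139))*145 = (√(-1 + 2)*(-139))*145 = (√1*(-139))*145 = (1*(-139))*145 = -139*145 = -20155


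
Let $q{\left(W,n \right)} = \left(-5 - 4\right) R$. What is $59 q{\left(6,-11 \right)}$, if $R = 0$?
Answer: $0$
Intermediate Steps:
$q{\left(W,n \right)} = 0$ ($q{\left(W,n \right)} = \left(-5 - 4\right) 0 = \left(-9\right) 0 = 0$)
$59 q{\left(6,-11 \right)} = 59 \cdot 0 = 0$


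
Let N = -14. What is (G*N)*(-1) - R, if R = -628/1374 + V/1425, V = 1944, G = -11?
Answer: -50550076/326325 ≈ -154.91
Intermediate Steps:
R = 296026/326325 (R = -628/1374 + 1944/1425 = -628*1/1374 + 1944*(1/1425) = -314/687 + 648/475 = 296026/326325 ≈ 0.90715)
(G*N)*(-1) - R = -11*(-14)*(-1) - 1*296026/326325 = 154*(-1) - 296026/326325 = -154 - 296026/326325 = -50550076/326325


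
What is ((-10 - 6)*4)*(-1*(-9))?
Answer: -576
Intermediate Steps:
((-10 - 6)*4)*(-1*(-9)) = -16*4*9 = -64*9 = -576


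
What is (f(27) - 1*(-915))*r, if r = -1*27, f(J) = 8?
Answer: -24921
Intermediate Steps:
r = -27
(f(27) - 1*(-915))*r = (8 - 1*(-915))*(-27) = (8 + 915)*(-27) = 923*(-27) = -24921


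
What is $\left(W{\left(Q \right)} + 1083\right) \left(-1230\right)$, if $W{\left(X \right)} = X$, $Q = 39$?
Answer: $-1380060$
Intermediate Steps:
$\left(W{\left(Q \right)} + 1083\right) \left(-1230\right) = \left(39 + 1083\right) \left(-1230\right) = 1122 \left(-1230\right) = -1380060$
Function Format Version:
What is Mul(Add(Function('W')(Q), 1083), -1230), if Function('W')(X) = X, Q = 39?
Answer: -1380060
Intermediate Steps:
Mul(Add(Function('W')(Q), 1083), -1230) = Mul(Add(39, 1083), -1230) = Mul(1122, -1230) = -1380060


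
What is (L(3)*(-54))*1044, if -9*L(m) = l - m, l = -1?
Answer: -25056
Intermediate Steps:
L(m) = ⅑ + m/9 (L(m) = -(-1 - m)/9 = ⅑ + m/9)
(L(3)*(-54))*1044 = ((⅑ + (⅑)*3)*(-54))*1044 = ((⅑ + ⅓)*(-54))*1044 = ((4/9)*(-54))*1044 = -24*1044 = -25056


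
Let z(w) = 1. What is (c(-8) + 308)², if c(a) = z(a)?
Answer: 95481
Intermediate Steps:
c(a) = 1
(c(-8) + 308)² = (1 + 308)² = 309² = 95481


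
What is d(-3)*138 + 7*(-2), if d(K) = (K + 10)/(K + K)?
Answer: -175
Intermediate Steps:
d(K) = (10 + K)/(2*K) (d(K) = (10 + K)/((2*K)) = (10 + K)*(1/(2*K)) = (10 + K)/(2*K))
d(-3)*138 + 7*(-2) = ((1/2)*(10 - 3)/(-3))*138 + 7*(-2) = ((1/2)*(-1/3)*7)*138 - 14 = -7/6*138 - 14 = -161 - 14 = -175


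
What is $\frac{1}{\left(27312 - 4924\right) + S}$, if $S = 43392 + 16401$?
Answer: $\frac{1}{82181} \approx 1.2168 \cdot 10^{-5}$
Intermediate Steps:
$S = 59793$
$\frac{1}{\left(27312 - 4924\right) + S} = \frac{1}{\left(27312 - 4924\right) + 59793} = \frac{1}{22388 + 59793} = \frac{1}{82181}$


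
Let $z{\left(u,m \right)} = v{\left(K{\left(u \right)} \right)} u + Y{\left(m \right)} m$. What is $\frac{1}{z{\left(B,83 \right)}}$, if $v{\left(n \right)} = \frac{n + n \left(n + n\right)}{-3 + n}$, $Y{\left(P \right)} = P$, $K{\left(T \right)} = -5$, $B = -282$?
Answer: $\frac{4}{33901} \approx 0.00011799$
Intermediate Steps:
$v{\left(n \right)} = \frac{n + 2 n^{2}}{-3 + n}$ ($v{\left(n \right)} = \frac{n + n 2 n}{-3 + n} = \frac{n + 2 n^{2}}{-3 + n}$)
$z{\left(u,m \right)} = m^{2} - \frac{45 u}{8}$ ($z{\left(u,m \right)} = - \frac{5 \left(1 + 2 \left(-5\right)\right)}{-3 - 5} u + m m = - \frac{5 \left(1 - 10\right)}{-8} u + m^{2} = \left(-5\right) \left(- \frac{1}{8}\right) \left(-9\right) u + m^{2} = - \frac{45 u}{8} + m^{2} = m^{2} - \frac{45 u}{8}$)
$\frac{1}{z{\left(B,83 \right)}} = \frac{1}{83^{2} - - \frac{6345}{4}} = \frac{1}{6889 + \frac{6345}{4}} = \frac{1}{\frac{33901}{4}} = \frac{4}{33901}$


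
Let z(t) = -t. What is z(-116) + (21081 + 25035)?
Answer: 46232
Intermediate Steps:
z(-116) + (21081 + 25035) = -1*(-116) + (21081 + 25035) = 116 + 46116 = 46232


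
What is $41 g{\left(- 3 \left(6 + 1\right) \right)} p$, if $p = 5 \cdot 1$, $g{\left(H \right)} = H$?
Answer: $-4305$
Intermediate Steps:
$p = 5$
$41 g{\left(- 3 \left(6 + 1\right) \right)} p = 41 \left(- 3 \left(6 + 1\right)\right) 5 = 41 \left(\left(-3\right) 7\right) 5 = 41 \left(-21\right) 5 = \left(-861\right) 5 = -4305$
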